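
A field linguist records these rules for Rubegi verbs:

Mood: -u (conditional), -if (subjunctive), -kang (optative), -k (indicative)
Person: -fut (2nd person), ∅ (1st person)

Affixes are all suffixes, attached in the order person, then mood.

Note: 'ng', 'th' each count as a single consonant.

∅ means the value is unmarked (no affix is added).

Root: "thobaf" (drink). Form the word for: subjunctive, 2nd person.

Attach person 2nd person -fut → thobaffut.
Attach mood subjunctive -if → thobaffutif.

thobaffutif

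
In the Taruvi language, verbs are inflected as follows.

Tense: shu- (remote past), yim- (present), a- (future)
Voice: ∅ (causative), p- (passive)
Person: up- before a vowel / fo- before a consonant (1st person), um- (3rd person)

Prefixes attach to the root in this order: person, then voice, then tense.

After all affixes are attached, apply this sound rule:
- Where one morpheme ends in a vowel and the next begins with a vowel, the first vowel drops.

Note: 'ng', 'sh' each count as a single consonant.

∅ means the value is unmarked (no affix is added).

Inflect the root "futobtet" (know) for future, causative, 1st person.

afofutobtet

Attach person 1st person fo- (before consonant 'f') → fofutobtet.
voice = causative: zero marking, form stays fofutobtet.
Attach tense future a- → afofutobtet.
Vowel deletion: no change.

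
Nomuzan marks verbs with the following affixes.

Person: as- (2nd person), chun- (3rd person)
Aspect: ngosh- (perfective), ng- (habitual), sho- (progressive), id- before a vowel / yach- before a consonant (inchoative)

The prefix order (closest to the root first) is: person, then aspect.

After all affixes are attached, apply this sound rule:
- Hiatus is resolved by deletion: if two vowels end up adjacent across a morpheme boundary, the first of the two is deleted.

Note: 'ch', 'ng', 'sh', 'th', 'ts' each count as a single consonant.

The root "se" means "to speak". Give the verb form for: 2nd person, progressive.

shasse

Attach person 2nd person as- → asse.
Attach aspect progressive sho- → shoasse.
Apply vowel deletion: shoasse → shasse.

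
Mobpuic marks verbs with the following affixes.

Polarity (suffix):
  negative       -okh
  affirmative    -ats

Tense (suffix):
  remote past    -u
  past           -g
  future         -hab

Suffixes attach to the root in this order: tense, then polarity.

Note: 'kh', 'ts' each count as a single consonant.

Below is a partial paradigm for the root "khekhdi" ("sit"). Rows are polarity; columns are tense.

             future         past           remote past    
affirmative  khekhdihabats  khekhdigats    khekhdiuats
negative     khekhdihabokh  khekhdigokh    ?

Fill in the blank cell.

khekhdiuokh

Attach tense remote past -u → khekhdiu.
Attach polarity negative -okh → khekhdiuokh.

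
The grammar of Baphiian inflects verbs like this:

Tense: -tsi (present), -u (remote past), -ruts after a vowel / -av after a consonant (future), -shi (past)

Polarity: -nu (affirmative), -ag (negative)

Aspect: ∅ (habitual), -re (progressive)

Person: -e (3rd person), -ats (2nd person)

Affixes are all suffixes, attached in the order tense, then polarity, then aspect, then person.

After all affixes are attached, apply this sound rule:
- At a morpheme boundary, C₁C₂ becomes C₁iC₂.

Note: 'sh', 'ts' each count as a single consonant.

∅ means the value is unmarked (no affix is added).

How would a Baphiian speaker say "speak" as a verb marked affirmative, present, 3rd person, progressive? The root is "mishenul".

Attach tense present -tsi → mishenultsi.
Attach polarity affirmative -nu → mishenultsinu.
Attach aspect progressive -re → mishenultsinure.
Attach person 3rd person -e → mishenultsinuree.
Apply epenthesis: mishenultsinuree → mishenulitsinuree.

mishenulitsinuree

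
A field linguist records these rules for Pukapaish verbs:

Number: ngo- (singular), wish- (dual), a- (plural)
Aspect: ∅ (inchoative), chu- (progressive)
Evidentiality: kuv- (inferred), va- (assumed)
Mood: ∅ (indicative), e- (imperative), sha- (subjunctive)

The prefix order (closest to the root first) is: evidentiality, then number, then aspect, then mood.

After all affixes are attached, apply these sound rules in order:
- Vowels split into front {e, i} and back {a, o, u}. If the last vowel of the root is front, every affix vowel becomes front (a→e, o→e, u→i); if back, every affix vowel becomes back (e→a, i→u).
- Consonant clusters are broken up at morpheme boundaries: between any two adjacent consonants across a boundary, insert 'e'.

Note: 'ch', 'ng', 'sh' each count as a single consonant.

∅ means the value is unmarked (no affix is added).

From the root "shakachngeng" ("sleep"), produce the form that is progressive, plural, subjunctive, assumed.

Attach evidentiality assumed va- → vashakachngeng.
Attach number plural a- → avashakachngeng.
Attach aspect progressive chu- → chuavashakachngeng.
Attach mood subjunctive sha- → shachuavashakachngeng.
Apply vowel harmony: shachuavashakachngeng → shechieveshakachngeng.
Epenthesis: no change.

shechieveshakachngeng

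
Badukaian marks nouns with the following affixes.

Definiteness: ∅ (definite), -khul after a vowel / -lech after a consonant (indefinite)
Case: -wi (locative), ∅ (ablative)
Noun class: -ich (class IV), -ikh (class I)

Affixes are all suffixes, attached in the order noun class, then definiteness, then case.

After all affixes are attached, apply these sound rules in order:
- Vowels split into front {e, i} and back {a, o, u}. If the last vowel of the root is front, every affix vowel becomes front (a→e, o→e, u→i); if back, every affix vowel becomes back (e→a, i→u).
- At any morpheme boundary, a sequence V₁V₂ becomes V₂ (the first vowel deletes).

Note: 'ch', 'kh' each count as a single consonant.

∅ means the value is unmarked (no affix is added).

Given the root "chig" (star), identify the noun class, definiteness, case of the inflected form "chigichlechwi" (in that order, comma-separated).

Segment: chig-ich-lech-wi.
noun class: -ich → class IV.
definiteness: -khul/lech → indefinite.
case: -wi → locative.

class IV, indefinite, locative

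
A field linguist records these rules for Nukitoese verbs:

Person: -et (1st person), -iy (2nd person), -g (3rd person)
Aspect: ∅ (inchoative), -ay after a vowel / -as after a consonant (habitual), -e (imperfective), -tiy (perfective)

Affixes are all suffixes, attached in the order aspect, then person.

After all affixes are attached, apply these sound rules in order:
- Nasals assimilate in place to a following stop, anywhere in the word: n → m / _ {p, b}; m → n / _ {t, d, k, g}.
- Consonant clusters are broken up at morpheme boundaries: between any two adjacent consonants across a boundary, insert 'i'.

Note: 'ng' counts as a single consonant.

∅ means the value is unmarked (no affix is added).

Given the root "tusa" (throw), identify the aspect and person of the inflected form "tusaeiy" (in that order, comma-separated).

Segment: tusa-e-iy.
aspect: -e → imperfective.
person: -iy → 2nd person.

imperfective, 2nd person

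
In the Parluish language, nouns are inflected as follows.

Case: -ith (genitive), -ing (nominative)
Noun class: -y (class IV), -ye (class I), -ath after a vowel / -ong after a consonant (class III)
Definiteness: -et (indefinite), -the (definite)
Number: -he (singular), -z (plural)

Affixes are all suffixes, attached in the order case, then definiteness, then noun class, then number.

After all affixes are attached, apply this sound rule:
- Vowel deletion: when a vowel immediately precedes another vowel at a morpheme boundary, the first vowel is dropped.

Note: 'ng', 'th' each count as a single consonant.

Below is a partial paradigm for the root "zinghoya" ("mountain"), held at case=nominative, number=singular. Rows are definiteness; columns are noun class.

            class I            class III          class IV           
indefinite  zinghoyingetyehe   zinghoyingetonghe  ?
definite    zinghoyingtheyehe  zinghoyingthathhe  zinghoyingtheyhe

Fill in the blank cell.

Attach case nominative -ing → zinghoyaing.
Attach definiteness indefinite -et → zinghoyainget.
Attach noun class class IV -y → zinghoyaingety.
Attach number singular -he → zinghoyaingetyhe.
Apply vowel deletion: zinghoyaingetyhe → zinghoyingetyhe.

zinghoyingetyhe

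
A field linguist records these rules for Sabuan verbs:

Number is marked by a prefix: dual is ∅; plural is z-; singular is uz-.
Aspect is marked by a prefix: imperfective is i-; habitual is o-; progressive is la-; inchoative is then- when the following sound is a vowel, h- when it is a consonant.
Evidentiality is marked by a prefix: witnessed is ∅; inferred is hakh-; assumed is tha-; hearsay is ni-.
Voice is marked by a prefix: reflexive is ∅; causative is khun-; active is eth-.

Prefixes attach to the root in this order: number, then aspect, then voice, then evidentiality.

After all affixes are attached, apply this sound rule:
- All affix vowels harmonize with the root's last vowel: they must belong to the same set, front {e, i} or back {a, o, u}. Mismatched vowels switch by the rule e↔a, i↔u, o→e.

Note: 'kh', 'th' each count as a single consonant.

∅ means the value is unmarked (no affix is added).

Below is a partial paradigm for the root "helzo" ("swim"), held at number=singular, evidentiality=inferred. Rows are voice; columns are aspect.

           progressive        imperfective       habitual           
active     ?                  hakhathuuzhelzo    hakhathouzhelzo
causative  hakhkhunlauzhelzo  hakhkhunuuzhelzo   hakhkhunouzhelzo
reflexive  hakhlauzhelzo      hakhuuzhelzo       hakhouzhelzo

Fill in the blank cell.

hakhathlauzhelzo

Attach number singular uz- → uzhelzo.
Attach aspect progressive la- → lauzhelzo.
Attach voice active eth- → ethlauzhelzo.
Attach evidentiality inferred hakh- → hakhethlauzhelzo.
Apply vowel harmony: hakhethlauzhelzo → hakhathlauzhelzo.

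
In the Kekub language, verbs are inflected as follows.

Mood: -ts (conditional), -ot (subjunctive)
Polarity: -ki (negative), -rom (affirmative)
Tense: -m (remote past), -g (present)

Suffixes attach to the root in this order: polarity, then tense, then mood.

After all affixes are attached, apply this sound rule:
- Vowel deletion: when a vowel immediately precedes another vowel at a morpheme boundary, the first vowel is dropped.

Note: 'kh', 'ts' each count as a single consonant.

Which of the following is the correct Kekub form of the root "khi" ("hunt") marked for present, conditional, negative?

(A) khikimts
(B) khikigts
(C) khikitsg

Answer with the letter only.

Attach polarity negative -ki → khiki.
Attach tense present -g → khikig.
Attach mood conditional -ts → khikigts.
Vowel deletion: no change.
So the correct form is khikigts, option (B).
(A) khikimts is wrong: it uses remote past instead of present for tense.
(C) khikitsg is wrong: it has the affixes in the wrong order.

B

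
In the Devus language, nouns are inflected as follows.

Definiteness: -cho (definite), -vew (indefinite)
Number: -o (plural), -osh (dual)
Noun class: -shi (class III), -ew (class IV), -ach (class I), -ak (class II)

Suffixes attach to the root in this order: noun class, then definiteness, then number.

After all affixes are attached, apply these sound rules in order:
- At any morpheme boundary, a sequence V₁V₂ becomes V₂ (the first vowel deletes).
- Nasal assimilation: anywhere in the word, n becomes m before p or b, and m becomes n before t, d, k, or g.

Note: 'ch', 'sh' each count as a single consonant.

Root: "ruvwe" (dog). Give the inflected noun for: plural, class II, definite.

Attach noun class class II -ak → ruvweak.
Attach definiteness definite -cho → ruvweakcho.
Attach number plural -o → ruvweakchoo.
Apply vowel deletion: ruvweakchoo → ruvwakcho.
Nasal assimilation: no change.

ruvwakcho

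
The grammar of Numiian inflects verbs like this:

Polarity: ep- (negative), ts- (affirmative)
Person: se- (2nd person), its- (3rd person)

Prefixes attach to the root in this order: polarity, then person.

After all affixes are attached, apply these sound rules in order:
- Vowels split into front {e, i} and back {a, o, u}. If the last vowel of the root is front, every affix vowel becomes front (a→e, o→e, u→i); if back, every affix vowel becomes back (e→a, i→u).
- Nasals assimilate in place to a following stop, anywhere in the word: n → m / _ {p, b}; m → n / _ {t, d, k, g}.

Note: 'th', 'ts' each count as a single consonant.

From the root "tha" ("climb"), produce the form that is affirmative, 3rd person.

utststha

Attach polarity affirmative ts- → tstha.
Attach person 3rd person its- → itststha.
Apply vowel harmony: itststha → utststha.
Nasal assimilation: no change.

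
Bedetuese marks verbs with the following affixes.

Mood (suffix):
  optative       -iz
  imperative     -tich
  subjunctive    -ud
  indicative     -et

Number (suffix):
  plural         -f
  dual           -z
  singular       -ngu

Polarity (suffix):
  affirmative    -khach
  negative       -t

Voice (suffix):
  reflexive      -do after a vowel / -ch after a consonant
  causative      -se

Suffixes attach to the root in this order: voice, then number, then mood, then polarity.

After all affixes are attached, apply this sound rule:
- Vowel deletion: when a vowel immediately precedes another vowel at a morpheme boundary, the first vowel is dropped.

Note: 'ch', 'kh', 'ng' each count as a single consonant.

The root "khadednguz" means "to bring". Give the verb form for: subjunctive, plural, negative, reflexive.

khadednguzchfudt

Attach voice reflexive -ch (after consonant 'z') → khadednguzch.
Attach number plural -f → khadednguzchf.
Attach mood subjunctive -ud → khadednguzchfud.
Attach polarity negative -t → khadednguzchfudt.
Vowel deletion: no change.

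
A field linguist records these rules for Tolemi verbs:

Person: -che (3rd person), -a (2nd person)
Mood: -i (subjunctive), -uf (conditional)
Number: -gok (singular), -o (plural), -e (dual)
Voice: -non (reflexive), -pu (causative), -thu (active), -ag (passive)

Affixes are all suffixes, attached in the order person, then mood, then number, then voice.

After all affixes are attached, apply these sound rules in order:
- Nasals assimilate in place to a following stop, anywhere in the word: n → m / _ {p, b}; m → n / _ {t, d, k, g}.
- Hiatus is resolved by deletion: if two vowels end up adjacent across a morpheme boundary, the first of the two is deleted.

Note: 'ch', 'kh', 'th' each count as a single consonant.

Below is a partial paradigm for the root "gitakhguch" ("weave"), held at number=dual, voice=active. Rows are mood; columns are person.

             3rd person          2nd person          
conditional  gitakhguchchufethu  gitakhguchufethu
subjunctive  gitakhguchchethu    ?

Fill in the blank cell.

gitakhguchethu

Attach person 2nd person -a → gitakhgucha.
Attach mood subjunctive -i → gitakhguchai.
Attach number dual -e → gitakhguchaie.
Attach voice active -thu → gitakhguchaiethu.
Nasal assimilation: no change.
Apply vowel deletion: gitakhguchaiethu → gitakhguchethu.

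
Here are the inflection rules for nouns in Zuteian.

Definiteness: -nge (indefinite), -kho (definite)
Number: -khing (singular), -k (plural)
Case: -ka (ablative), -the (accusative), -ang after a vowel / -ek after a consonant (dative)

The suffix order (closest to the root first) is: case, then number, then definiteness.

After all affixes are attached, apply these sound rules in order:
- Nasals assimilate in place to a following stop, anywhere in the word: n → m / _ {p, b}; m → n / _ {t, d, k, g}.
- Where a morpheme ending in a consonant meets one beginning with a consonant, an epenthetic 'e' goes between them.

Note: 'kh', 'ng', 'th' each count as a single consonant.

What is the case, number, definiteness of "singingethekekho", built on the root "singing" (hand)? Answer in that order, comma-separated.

accusative, plural, definite

Segment: singing-the-k-kho.
case: -the → accusative.
number: -k → plural.
definiteness: -kho → definite.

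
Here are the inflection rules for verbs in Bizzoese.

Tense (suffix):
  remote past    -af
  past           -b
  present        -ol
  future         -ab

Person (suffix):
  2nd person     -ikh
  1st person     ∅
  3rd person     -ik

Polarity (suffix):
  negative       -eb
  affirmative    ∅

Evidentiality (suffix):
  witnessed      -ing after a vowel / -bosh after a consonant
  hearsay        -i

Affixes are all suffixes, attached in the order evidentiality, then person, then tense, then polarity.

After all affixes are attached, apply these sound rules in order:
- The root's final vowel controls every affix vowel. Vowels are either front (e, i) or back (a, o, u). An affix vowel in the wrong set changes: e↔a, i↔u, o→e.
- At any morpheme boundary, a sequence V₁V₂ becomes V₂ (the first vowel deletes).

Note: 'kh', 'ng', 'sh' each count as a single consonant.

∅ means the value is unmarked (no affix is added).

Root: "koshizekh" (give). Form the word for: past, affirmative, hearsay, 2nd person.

koshizekhikhb

Attach evidentiality hearsay -i → koshizekhi.
Attach person 2nd person -ikh → koshizekhiikh.
Attach tense past -b → koshizekhiikhb.
polarity = affirmative: zero marking, form stays koshizekhiikhb.
Vowel harmony: no change.
Apply vowel deletion: koshizekhiikhb → koshizekhikhb.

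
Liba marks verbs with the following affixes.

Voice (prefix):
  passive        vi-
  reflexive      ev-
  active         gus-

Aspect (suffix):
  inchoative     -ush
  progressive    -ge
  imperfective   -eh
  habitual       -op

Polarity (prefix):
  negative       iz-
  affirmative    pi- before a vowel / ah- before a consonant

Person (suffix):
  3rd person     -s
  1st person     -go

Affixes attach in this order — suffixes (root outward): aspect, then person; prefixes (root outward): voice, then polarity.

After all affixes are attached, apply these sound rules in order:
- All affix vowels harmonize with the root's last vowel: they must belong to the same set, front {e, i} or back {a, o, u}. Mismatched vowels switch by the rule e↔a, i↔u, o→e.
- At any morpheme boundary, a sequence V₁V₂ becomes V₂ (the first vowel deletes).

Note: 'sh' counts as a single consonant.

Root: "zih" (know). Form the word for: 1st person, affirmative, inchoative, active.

ehgiszihishge

Attach voice active gus- → guszih.
Attach polarity affirmative ah- (before consonant 'g') → ahguszih.
Attach aspect inchoative -ush → ahguszihush.
Attach person 1st person -go → ahguszihushgo.
Apply vowel harmony: ahguszihushgo → ehgiszihishge.
Vowel deletion: no change.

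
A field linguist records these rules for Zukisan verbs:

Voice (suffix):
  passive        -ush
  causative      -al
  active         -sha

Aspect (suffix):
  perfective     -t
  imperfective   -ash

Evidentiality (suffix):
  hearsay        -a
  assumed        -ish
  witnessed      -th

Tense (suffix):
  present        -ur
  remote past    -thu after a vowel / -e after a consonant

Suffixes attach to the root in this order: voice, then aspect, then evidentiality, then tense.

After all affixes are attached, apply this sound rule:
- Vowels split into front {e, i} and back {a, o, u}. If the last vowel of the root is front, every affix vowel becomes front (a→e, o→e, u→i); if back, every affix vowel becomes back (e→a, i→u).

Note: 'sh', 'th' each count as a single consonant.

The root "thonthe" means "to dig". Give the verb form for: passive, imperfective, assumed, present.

Attach voice passive -ush → thontheush.
Attach aspect imperfective -ash → thontheushash.
Attach evidentiality assumed -ish → thontheushashish.
Attach tense present -ur → thontheushashishur.
Apply vowel harmony: thontheushashishur → thontheisheshishir.

thontheisheshishir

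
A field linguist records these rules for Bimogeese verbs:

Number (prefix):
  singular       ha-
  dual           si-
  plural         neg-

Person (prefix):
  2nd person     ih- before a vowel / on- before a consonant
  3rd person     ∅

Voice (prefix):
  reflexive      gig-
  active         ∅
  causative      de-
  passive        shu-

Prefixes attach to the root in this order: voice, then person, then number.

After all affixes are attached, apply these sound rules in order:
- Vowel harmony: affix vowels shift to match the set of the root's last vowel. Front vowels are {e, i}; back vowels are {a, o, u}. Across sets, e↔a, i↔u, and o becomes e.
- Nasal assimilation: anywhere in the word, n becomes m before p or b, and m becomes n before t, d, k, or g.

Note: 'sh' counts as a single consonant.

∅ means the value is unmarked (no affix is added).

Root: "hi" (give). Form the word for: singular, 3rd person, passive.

Attach voice passive shu- → shuhi.
person = 3rd person: zero marking, form stays shuhi.
Attach number singular ha- → hashuhi.
Apply vowel harmony: hashuhi → heshihi.
Nasal assimilation: no change.

heshihi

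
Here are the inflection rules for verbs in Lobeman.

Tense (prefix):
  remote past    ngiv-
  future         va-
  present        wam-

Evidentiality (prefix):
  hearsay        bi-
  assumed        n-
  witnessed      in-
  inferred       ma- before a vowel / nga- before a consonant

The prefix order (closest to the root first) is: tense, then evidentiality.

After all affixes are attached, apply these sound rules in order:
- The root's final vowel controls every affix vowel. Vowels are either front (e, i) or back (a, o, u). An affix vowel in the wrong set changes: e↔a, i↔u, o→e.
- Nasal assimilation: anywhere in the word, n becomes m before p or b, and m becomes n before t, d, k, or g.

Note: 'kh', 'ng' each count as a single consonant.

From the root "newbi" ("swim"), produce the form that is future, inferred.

Attach tense future va- → vanewbi.
Attach evidentiality inferred nga- (before consonant 'v') → ngavanewbi.
Apply vowel harmony: ngavanewbi → ngevenewbi.
Nasal assimilation: no change.

ngevenewbi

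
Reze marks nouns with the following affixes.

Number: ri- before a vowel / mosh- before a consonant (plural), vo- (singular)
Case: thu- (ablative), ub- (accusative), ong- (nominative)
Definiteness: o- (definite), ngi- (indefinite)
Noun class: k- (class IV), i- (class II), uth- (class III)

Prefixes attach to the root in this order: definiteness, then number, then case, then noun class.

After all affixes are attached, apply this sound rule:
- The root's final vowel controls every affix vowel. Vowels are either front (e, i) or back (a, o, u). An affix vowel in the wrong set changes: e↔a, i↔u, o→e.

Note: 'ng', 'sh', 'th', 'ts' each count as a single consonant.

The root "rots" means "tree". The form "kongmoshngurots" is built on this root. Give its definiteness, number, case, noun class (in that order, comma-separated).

indefinite, plural, nominative, class IV

Segment: k-ong-mosh-ngi-rots.
definiteness: ngi- → indefinite.
number: ri/mosh- → plural.
case: ong- → nominative.
noun class: k- → class IV.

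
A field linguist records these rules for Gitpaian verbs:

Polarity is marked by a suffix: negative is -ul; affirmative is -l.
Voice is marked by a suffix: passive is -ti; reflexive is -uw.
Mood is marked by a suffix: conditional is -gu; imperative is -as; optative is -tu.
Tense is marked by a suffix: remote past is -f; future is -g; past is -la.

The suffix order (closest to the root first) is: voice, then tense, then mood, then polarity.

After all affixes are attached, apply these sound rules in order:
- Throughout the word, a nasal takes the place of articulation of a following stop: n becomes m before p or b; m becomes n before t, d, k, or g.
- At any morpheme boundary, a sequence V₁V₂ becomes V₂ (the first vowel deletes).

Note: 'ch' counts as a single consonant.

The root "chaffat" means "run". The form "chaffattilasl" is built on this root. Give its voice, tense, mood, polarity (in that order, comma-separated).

passive, past, imperative, affirmative

Segment: chaffat-ti-la-as-l.
voice: -ti → passive.
tense: -la → past.
mood: -as → imperative.
polarity: -l → affirmative.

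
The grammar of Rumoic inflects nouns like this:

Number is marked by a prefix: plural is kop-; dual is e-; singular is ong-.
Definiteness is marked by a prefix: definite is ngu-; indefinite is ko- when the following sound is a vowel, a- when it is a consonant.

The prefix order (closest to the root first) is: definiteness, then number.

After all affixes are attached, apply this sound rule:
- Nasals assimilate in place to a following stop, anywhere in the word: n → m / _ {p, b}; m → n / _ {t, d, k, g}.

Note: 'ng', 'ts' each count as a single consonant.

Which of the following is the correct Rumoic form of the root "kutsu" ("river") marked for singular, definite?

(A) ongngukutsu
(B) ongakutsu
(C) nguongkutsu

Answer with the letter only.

A

Attach definiteness definite ngu- → ngukutsu.
Attach number singular ong- → ongngukutsu.
Nasal assimilation: no change.
So the correct form is ongngukutsu, option (A).
(B) ongakutsu is wrong: it uses indefinite instead of definite for definiteness.
(C) nguongkutsu is wrong: it has the affixes in the wrong order.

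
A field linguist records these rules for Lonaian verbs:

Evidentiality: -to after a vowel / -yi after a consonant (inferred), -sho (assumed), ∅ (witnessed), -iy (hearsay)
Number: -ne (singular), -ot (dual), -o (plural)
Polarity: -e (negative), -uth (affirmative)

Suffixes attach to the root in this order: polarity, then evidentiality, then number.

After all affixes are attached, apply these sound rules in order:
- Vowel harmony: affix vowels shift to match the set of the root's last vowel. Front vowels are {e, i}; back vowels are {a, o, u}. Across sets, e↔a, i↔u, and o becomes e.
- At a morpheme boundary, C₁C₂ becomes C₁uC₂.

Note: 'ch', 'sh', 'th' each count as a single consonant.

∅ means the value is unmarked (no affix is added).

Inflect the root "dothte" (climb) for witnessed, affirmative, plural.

dothteithe

Attach polarity affirmative -uth → dothteuth.
evidentiality = witnessed: zero marking, form stays dothteuth.
Attach number plural -o → dothteutho.
Apply vowel harmony: dothteutho → dothteithe.
Epenthesis: no change.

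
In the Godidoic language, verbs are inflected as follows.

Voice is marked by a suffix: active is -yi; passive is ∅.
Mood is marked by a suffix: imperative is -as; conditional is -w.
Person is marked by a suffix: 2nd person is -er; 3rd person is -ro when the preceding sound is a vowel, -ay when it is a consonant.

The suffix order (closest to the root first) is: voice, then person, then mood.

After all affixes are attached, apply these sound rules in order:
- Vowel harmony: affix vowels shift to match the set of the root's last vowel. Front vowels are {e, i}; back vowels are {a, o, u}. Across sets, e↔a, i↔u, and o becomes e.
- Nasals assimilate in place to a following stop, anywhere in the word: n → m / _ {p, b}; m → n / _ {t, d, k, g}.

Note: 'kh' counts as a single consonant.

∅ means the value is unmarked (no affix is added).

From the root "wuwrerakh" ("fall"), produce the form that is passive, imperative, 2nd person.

wuwrerakharas

voice = passive: zero marking, form stays wuwrerakh.
Attach person 2nd person -er → wuwrerakher.
Attach mood imperative -as → wuwrerakheras.
Apply vowel harmony: wuwrerakheras → wuwrerakharas.
Nasal assimilation: no change.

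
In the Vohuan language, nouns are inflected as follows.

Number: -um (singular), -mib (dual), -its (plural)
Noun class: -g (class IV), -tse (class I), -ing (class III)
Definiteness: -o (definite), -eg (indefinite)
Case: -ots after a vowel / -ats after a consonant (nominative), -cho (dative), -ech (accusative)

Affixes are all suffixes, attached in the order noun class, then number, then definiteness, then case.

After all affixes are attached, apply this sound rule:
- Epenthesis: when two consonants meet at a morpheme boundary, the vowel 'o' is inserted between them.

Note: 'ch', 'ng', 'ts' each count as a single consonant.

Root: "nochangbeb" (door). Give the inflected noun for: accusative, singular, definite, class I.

Attach noun class class I -tse → nochangbebtse.
Attach number singular -um → nochangbebtseum.
Attach definiteness definite -o → nochangbebtseumo.
Attach case accusative -ech → nochangbebtseumoech.
Apply epenthesis: nochangbebtseumoech → nochangbebotseumoech.

nochangbebotseumoech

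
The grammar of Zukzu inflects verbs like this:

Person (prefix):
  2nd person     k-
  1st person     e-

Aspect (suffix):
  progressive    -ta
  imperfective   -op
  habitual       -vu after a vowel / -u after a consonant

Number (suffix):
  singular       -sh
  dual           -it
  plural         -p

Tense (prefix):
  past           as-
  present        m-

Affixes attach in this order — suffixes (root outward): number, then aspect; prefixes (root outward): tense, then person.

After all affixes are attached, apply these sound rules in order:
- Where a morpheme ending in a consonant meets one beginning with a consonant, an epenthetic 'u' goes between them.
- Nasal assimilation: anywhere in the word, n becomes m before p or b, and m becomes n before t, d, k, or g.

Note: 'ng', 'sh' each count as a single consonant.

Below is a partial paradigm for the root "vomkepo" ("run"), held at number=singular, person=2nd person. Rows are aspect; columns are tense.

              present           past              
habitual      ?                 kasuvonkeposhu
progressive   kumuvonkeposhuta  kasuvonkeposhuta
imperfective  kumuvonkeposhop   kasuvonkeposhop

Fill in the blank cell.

kumuvonkeposhu

Attach number singular -sh → vomkeposh.
Attach tense present m- → mvomkeposh.
Attach aspect habitual -u (after consonant 'sh') → mvomkeposhu.
Attach person 2nd person k- → kmvomkeposhu.
Apply epenthesis: kmvomkeposhu → kumuvomkeposhu.
Apply nasal assimilation: kumuvomkeposhu → kumuvonkeposhu.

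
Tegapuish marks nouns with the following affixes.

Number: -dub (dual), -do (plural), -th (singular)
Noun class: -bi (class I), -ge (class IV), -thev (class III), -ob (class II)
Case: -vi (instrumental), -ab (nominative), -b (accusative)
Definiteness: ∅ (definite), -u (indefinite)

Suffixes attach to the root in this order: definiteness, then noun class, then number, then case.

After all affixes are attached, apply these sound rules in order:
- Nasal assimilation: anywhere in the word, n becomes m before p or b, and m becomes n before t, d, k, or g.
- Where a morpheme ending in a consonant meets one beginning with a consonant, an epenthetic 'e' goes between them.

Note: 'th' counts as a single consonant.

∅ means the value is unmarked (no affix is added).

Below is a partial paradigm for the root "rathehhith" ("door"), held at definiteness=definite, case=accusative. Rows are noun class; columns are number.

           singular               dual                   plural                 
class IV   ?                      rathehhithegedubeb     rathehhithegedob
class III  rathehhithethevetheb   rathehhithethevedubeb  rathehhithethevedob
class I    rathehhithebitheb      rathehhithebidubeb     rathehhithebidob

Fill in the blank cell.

rathehhithegetheb

definiteness = definite: zero marking, form stays rathehhith.
Attach noun class class IV -ge → rathehhithge.
Attach number singular -th → rathehhithgeth.
Attach case accusative -b → rathehhithgethb.
Nasal assimilation: no change.
Apply epenthesis: rathehhithgethb → rathehhithegetheb.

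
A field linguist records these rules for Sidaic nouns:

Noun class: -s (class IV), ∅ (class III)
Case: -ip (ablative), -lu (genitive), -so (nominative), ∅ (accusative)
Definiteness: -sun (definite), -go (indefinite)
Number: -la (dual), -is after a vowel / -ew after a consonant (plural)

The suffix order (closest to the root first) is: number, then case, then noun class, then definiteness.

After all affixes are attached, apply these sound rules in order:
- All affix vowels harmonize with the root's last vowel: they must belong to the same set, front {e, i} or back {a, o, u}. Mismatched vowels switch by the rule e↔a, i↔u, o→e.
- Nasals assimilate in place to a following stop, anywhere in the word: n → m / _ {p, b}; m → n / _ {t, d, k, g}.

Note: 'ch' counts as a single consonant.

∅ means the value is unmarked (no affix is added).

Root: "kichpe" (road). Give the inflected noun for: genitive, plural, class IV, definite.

kichpeislissin

Attach number plural -is (after vowel 'e') → kichpeis.
Attach case genitive -lu → kichpeislu.
Attach noun class class IV -s → kichpeislus.
Attach definiteness definite -sun → kichpeislussun.
Apply vowel harmony: kichpeislussun → kichpeislissin.
Nasal assimilation: no change.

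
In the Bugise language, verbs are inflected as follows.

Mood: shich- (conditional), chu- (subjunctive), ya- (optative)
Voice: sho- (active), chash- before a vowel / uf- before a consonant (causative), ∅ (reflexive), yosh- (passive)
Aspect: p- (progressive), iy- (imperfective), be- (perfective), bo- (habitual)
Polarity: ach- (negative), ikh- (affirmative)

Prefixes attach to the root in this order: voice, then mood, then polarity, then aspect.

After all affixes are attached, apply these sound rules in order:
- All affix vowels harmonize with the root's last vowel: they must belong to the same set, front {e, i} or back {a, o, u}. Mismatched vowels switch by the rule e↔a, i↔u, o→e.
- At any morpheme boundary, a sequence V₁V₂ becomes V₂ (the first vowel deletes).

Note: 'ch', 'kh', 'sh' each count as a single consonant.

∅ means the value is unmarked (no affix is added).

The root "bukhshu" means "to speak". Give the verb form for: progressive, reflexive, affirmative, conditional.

pukhshuchbukhshu

voice = reflexive: zero marking, form stays bukhshu.
Attach mood conditional shich- → shichbukhshu.
Attach polarity affirmative ikh- → ikhshichbukhshu.
Attach aspect progressive p- → pikhshichbukhshu.
Apply vowel harmony: pikhshichbukhshu → pukhshuchbukhshu.
Vowel deletion: no change.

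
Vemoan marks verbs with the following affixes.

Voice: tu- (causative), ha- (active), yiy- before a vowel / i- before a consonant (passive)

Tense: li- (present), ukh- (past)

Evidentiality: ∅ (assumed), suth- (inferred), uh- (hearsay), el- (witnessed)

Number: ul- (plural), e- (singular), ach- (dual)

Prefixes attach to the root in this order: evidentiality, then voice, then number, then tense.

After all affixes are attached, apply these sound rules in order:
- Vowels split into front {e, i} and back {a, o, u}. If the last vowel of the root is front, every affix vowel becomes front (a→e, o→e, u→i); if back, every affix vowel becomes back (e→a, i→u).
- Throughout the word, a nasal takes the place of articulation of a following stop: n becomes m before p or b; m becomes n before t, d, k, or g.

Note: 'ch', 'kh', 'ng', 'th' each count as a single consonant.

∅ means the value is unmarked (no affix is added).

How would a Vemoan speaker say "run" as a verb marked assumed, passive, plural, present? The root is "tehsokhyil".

evidentiality = assumed: zero marking, form stays tehsokhyil.
Attach voice passive i- (before consonant 't') → itehsokhyil.
Attach number plural ul- → ulitehsokhyil.
Attach tense present li- → liulitehsokhyil.
Apply vowel harmony: liulitehsokhyil → liilitehsokhyil.
Nasal assimilation: no change.

liilitehsokhyil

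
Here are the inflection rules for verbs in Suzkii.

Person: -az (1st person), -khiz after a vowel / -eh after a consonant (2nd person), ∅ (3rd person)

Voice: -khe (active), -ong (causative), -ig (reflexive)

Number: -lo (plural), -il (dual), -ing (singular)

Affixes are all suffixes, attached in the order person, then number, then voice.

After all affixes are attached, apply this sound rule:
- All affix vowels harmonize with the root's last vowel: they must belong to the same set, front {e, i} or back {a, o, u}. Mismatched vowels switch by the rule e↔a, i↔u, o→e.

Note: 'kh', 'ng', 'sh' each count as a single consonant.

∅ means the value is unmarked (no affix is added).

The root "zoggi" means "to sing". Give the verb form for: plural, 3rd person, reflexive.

person = 3rd person: zero marking, form stays zoggi.
Attach number plural -lo → zoggilo.
Attach voice reflexive -ig → zoggiloig.
Apply vowel harmony: zoggiloig → zoggileig.

zoggileig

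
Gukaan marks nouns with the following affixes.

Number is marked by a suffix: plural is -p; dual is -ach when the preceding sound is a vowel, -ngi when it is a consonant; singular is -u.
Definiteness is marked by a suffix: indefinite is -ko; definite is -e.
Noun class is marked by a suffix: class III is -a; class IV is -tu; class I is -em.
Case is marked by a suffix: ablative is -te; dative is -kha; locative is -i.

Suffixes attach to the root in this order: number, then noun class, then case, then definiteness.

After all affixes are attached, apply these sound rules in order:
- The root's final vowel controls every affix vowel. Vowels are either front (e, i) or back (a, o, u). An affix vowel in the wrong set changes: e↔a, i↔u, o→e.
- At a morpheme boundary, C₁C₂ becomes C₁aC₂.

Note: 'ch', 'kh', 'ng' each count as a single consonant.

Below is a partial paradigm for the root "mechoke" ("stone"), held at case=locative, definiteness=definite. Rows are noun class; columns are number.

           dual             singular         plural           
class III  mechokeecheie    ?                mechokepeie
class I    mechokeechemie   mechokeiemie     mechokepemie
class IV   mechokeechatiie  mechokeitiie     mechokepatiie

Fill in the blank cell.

mechokeieie

Attach number singular -u → mechokeu.
Attach noun class class III -a → mechokeua.
Attach case locative -i → mechokeuai.
Attach definiteness definite -e → mechokeuaie.
Apply vowel harmony: mechokeuaie → mechokeieie.
Epenthesis: no change.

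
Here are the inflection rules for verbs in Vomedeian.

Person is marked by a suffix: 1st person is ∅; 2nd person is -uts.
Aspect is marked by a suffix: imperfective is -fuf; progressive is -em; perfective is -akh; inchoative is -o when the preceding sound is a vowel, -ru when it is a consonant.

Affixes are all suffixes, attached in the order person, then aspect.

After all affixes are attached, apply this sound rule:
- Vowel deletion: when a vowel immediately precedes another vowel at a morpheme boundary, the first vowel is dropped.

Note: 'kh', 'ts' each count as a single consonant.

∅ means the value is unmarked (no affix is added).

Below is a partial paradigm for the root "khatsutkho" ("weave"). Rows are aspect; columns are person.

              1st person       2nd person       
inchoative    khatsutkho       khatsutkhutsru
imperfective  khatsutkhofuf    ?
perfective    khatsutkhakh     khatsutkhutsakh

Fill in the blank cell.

khatsutkhutsfuf

Attach person 2nd person -uts → khatsutkhouts.
Attach aspect imperfective -fuf → khatsutkhoutsfuf.
Apply vowel deletion: khatsutkhoutsfuf → khatsutkhutsfuf.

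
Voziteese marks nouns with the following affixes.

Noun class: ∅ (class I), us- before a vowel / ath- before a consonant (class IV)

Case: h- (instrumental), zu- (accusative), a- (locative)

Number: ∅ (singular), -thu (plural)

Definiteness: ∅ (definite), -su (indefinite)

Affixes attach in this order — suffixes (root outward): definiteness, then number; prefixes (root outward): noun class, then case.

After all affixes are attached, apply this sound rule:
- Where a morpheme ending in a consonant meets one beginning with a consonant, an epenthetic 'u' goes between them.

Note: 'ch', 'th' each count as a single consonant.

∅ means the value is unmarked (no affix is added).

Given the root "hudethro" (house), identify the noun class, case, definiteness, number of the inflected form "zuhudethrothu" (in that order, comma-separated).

class I, accusative, definite, plural

Segment: zu-hudethro-thu.
noun class: ∅ → class I.
case: zu- → accusative.
definiteness: ∅ → definite.
number: -thu → plural.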